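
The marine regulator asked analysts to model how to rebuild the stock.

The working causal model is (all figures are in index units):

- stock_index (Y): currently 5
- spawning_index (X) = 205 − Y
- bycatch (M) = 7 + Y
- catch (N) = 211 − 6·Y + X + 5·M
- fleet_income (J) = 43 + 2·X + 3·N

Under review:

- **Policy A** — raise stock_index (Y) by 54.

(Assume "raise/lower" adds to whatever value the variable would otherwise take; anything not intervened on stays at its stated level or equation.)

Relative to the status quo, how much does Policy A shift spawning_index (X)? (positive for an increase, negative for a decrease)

Baseline:
  Y = 5
  X = 205 − 5 = 200
Policy A (Y + 54):
  Y = 5 + 54 = 59
  X = 205 − 59 = 146
Change in X: 146 − 200 = -54

-54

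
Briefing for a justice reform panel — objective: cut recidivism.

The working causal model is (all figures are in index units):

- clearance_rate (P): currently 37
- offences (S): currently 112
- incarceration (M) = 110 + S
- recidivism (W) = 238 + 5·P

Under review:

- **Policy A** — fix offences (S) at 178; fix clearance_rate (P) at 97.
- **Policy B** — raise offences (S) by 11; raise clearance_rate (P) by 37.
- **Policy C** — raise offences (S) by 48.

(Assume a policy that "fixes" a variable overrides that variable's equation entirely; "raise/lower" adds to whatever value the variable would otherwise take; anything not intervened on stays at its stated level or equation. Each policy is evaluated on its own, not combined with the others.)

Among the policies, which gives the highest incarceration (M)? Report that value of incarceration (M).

Policy A (S := 178, P := 97):
  S = 178
  M = 110 + 178 = 288
Policy B (S + 11, P + 37):
  S = 112 + 11 = 123
  M = 110 + 123 = 233
Policy C (S + 48):
  S = 112 + 48 = 160
  M = 110 + 160 = 270
Comparing — Policy A: M=288, Policy B: M=233, Policy C: M=270. Highest is 288 (Policy A).

288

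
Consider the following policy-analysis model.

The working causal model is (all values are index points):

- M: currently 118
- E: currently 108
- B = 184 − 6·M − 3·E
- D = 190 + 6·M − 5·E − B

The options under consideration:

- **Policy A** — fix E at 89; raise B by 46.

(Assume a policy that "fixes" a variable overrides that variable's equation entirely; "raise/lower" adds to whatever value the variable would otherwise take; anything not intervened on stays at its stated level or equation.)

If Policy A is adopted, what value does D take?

Policy A (E := 89, B + 46):
  M = 118
  E = 89
  B = 184 − 6·118 − 3·89 (+46 from intervention) = -745
  D = 190 + 6·118 − 5·89 − (-745) = 1198

1198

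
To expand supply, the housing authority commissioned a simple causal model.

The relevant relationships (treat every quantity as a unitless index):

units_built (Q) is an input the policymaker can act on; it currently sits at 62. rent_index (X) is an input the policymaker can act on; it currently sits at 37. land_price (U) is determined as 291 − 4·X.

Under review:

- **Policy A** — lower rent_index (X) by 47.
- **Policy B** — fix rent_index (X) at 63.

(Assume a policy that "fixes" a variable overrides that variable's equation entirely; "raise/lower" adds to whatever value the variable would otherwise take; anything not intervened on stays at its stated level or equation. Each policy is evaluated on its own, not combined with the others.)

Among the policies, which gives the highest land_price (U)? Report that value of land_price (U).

Policy A (X − 47):
  X = 37 − 47 = -10
  U = 291 − 4·(-10) = 331
Policy B (X := 63):
  X = 63
  U = 291 − 4·63 = 39
Comparing — Policy A: U=331, Policy B: U=39. Highest is 331 (Policy A).

331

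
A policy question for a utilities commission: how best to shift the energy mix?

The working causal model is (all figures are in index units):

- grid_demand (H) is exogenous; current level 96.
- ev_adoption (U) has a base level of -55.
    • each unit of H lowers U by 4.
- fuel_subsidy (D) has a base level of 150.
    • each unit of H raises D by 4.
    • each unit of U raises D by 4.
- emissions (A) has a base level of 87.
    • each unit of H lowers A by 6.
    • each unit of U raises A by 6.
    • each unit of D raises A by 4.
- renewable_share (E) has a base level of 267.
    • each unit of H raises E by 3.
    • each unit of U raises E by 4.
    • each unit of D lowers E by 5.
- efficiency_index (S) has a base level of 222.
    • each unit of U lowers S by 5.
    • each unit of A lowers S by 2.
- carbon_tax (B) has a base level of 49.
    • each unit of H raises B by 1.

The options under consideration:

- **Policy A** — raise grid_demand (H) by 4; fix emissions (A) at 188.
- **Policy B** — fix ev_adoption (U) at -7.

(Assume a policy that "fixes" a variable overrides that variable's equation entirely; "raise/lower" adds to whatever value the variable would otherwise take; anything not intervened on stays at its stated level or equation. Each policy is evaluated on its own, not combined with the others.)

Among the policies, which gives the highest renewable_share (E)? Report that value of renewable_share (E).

5097

Policy A (H + 4, A := 188):
  H = 96 + 4 = 100
  U = -55 − 4·100 = -455
  D = 150 + 4·100 + 4·(-455) = -1270
  E = 267 + 3·100 + 4·(-455) − 5·(-1270) = 5097
Policy B (U := -7):
  H = 96
  U = -7
  D = 150 + 4·96 + 4·(-7) = 506
  E = 267 + 3·96 + 4·(-7) − 5·506 = -2003
Comparing — Policy A: E=5097, Policy B: E=-2003. Highest is 5097 (Policy A).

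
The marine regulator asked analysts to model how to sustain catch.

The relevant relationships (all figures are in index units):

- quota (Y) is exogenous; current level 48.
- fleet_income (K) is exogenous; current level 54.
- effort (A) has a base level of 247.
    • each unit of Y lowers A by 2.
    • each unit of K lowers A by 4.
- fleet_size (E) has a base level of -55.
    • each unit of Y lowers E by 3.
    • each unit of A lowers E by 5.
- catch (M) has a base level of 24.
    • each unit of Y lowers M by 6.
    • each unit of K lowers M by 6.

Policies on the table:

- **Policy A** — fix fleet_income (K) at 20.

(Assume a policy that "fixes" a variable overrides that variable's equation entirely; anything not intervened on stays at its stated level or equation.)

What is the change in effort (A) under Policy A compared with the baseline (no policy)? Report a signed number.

Baseline:
  Y = 48
  K = 54
  A = 247 − 2·48 − 4·54 = -65
Policy A (K := 20):
  Y = 48
  K = 20
  A = 247 − 2·48 − 4·20 = 71
Change in A: 71 − (-65) = 136

136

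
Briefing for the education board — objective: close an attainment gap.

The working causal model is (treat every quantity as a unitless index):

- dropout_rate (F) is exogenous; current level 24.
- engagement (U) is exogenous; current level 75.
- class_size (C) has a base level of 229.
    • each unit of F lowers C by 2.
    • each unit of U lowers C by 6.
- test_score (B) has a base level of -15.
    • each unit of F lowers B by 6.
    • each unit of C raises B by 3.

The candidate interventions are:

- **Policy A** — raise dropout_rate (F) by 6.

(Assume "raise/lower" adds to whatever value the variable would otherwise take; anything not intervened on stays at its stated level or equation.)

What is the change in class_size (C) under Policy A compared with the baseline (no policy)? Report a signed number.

Baseline:
  F = 24
  U = 75
  C = 229 − 2·24 − 6·75 = -269
Policy A (F + 6):
  F = 24 + 6 = 30
  U = 75
  C = 229 − 2·30 − 6·75 = -281
Change in C: -281 − (-269) = -12

-12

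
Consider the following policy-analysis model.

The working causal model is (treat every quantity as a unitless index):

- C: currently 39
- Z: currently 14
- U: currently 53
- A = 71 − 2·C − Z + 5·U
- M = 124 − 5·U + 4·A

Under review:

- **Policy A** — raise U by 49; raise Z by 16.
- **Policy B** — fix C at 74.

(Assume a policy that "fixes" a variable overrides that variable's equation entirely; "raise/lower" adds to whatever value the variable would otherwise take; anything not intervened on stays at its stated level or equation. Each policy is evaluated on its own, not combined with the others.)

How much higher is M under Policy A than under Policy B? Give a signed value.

951

Policy A (U + 49, Z + 16):
  C = 39
  Z = 14 + 16 = 30
  U = 53 + 49 = 102
  A = 71 − 2·39 − 30 + 5·102 = 473
  M = 124 − 5·102 + 4·473 = 1506
Policy B (C := 74):
  C = 74
  Z = 14
  U = 53
  A = 71 − 2·74 − 14 + 5·53 = 174
  M = 124 − 5·53 + 4·174 = 555
M: 1506 − 555 = 951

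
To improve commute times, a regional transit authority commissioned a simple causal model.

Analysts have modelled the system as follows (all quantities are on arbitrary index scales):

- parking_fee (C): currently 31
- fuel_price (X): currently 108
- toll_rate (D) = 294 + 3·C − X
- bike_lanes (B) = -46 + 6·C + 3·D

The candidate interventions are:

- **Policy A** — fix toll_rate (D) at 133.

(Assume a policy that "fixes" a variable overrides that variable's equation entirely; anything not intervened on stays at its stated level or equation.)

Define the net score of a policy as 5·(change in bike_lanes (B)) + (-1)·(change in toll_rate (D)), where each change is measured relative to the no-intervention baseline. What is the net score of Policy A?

-2044

Baseline:
  C = 31
  X = 108
  D = 294 + 3·31 − 108 = 279
  B = -46 + 6·31 + 3·279 = 977
Policy A (D := 133):
  C = 31
  X = 108
  D = 133
  B = -46 + 6·31 + 3·133 = 539
ΔB = 539 − 977 = -438; ΔD = 133 − 279 = -146
Score = 5·(-438) + (-1)·(-146) = -2044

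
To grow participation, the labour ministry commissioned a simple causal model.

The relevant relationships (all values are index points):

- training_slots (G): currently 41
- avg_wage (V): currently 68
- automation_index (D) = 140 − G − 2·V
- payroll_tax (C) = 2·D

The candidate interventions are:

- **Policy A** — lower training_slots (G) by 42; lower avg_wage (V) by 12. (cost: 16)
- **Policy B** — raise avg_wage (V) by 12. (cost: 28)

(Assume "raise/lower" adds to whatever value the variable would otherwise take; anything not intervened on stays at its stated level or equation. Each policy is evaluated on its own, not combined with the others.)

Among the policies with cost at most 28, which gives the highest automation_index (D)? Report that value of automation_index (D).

29

Policy A (G − 42, V − 12):
  G = 41 − 42 = -1
  V = 68 − 12 = 56
  D = 140 − (-1) − 2·56 = 29
Policy B (V + 12):
  G = 41
  V = 68 + 12 = 80
  D = 140 − 41 − 2·80 = -61
Comparing — Policy A: D=29, Policy B: D=-61. Highest is 29 (Policy A).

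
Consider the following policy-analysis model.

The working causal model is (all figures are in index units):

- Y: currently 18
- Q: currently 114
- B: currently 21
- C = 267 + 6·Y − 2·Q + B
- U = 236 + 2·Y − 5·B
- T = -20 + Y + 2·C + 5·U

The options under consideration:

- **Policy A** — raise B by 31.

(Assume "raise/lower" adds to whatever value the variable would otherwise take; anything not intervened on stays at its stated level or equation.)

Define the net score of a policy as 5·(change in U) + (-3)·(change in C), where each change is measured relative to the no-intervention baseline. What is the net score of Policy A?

Baseline:
  Y = 18
  Q = 114
  B = 21
  C = 267 + 6·18 − 2·114 + 21 = 168
  U = 236 + 2·18 − 5·21 = 167
Policy A (B + 31):
  Y = 18
  Q = 114
  B = 21 + 31 = 52
  C = 267 + 6·18 − 2·114 + 52 = 199
  U = 236 + 2·18 − 5·52 = 12
ΔU = 12 − 167 = -155; ΔC = 199 − 168 = 31
Score = 5·(-155) + (-3)·31 = -868

-868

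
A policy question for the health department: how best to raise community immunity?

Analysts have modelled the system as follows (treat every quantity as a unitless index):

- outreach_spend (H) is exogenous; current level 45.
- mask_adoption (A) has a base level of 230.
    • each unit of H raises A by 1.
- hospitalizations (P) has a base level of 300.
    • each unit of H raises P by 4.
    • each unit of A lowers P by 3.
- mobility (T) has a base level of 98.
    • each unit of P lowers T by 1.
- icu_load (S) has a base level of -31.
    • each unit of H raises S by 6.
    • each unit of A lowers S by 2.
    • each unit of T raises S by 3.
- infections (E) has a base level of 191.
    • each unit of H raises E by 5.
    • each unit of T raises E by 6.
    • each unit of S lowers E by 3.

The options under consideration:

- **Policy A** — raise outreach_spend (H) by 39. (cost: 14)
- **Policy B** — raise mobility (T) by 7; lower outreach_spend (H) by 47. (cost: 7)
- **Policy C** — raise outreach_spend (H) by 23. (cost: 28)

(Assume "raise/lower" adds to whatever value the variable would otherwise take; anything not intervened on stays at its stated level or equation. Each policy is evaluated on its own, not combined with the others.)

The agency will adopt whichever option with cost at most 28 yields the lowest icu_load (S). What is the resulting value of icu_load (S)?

Policy A (H + 39):
  H = 45 + 39 = 84
  A = 230 + 84 = 314
  P = 300 + 4·84 − 3·314 = -306
  T = 98 − (-306) = 404
  S = -31 + 6·84 − 2·314 + 3·404 = 1057
Policy B (T + 7, H − 47):
  H = 45 − 47 = -2
  A = 230 + (-2) = 228
  P = 300 + 4·(-2) − 3·228 = -392
  T = 98 − (-392) (+7 from intervention) = 497
  S = -31 + 6·(-2) − 2·228 + 3·497 = 992
Policy C (H + 23):
  H = 45 + 23 = 68
  A = 230 + 68 = 298
  P = 300 + 4·68 − 3·298 = -322
  T = 98 − (-322) = 420
  S = -31 + 6·68 − 2·298 + 3·420 = 1041
Comparing — Policy A: S=1057, Policy B: S=992, Policy C: S=1041. Lowest is 992 (Policy B).

992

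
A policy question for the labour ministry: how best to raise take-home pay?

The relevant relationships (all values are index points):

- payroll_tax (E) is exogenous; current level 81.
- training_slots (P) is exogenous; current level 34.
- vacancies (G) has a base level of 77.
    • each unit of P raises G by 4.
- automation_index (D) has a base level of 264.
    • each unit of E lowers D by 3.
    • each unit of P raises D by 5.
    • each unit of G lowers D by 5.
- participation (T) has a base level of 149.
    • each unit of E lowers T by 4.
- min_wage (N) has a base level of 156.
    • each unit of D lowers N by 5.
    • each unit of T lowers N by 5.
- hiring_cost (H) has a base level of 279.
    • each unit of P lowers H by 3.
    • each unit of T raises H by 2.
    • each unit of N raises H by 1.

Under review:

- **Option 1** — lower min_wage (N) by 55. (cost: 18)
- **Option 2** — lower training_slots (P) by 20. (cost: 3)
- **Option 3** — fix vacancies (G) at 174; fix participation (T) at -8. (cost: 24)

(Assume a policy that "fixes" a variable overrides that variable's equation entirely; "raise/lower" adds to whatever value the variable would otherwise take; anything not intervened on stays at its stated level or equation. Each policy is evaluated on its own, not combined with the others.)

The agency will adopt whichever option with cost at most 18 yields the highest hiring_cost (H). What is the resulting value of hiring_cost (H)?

Option 1 (N − 55):
  E = 81
  P = 34
  G = 77 + 4·34 = 213
  D = 264 − 3·81 + 5·34 − 5·213 = -874
  T = 149 − 4·81 = -175
  N = 156 − 5·(-874) − 5·(-175) (−55 from intervention) = 5346
  H = 279 − 3·34 + 2·(-175) + 5346 = 5173
Option 2 (P − 20):
  E = 81
  P = 34 − 20 = 14
  G = 77 + 4·14 = 133
  D = 264 − 3·81 + 5·14 − 5·133 = -574
  T = 149 − 4·81 = -175
  N = 156 − 5·(-574) − 5·(-175) = 3901
  H = 279 − 3·14 + 2·(-175) + 3901 = 3788
Comparing — Option 1: H=5173, Option 2: H=3788. Highest is 5173 (Option 1).

5173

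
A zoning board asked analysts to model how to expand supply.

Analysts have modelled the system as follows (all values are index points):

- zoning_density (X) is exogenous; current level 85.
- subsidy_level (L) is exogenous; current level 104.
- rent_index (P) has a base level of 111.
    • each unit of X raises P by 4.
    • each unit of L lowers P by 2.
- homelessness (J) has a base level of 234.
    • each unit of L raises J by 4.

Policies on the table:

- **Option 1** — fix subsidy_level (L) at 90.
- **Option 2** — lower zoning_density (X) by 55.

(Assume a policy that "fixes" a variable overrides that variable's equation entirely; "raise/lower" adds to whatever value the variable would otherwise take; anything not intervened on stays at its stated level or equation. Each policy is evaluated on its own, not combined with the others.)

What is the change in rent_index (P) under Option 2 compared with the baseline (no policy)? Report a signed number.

Baseline:
  X = 85
  L = 104
  P = 111 + 4·85 − 2·104 = 243
Option 2 (X − 55):
  X = 85 − 55 = 30
  L = 104
  P = 111 + 4·30 − 2·104 = 23
Change in P: 23 − 243 = -220

-220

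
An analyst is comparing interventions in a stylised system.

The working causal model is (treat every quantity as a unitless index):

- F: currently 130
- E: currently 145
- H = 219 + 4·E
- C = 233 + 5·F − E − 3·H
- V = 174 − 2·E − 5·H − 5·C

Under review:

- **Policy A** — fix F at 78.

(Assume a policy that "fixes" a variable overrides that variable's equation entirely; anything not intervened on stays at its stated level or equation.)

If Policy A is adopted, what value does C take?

Policy A (F := 78):
  F = 78
  E = 145
  H = 219 + 4·145 = 799
  C = 233 + 5·78 − 145 − 3·799 = -1919

-1919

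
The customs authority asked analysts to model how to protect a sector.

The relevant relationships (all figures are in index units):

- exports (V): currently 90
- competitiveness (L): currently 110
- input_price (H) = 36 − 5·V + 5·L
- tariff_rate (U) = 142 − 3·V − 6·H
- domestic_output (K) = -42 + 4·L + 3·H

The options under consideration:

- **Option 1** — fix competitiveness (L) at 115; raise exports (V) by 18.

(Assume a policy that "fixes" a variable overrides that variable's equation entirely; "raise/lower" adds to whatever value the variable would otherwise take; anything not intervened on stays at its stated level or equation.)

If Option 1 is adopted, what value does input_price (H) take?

Option 1 (L := 115, V + 18):
  V = 90 + 18 = 108
  L = 115
  H = 36 − 5·108 + 5·115 = 71

71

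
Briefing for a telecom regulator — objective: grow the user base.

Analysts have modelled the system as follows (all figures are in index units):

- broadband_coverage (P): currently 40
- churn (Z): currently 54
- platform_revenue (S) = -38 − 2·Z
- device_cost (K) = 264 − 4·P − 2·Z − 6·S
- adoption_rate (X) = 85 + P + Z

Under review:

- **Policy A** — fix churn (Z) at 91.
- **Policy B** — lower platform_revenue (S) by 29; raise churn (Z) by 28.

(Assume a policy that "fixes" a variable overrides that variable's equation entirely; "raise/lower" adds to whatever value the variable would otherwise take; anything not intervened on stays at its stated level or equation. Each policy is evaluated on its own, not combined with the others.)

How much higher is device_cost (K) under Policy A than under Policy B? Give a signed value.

Policy A (Z := 91):
  P = 40
  Z = 91
  S = -38 − 2·91 = -220
  K = 264 − 4·40 − 2·91 − 6·(-220) = 1242
Policy B (S − 29, Z + 28):
  P = 40
  Z = 54 + 28 = 82
  S = -38 − 2·82 (−29 from intervention) = -231
  K = 264 − 4·40 − 2·82 − 6·(-231) = 1326
K: 1242 − 1326 = -84

-84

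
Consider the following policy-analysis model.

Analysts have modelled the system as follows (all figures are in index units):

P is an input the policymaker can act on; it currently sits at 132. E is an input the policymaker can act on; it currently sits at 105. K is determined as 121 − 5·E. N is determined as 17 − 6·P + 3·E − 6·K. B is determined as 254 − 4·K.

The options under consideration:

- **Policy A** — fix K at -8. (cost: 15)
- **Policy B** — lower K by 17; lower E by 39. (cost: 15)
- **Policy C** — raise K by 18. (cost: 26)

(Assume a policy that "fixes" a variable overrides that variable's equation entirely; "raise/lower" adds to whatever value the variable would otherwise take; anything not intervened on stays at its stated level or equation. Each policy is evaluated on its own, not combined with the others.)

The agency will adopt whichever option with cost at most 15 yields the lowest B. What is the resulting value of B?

286

Policy A (K := -8):
  E = 105
  K = -8
  B = 254 − 4·(-8) = 286
Policy B (K − 17, E − 39):
  E = 105 − 39 = 66
  K = 121 − 5·66 (−17 from intervention) = -226
  B = 254 − 4·(-226) = 1158
Comparing — Policy A: B=286, Policy B: B=1158. Lowest is 286 (Policy A).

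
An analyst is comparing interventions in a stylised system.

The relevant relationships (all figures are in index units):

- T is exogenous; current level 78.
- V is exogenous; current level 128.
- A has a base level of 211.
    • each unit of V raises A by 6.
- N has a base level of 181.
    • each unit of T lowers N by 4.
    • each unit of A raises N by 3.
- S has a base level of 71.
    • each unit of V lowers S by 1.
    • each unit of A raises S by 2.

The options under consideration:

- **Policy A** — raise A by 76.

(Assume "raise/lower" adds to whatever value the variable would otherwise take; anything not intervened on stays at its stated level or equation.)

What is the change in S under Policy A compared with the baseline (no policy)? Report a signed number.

152

Baseline:
  V = 128
  A = 211 + 6·128 = 979
  S = 71 − 128 + 2·979 = 1901
Policy A (A + 76):
  V = 128
  A = 211 + 6·128 (+76 from intervention) = 1055
  S = 71 − 128 + 2·1055 = 2053
Change in S: 2053 − 1901 = 152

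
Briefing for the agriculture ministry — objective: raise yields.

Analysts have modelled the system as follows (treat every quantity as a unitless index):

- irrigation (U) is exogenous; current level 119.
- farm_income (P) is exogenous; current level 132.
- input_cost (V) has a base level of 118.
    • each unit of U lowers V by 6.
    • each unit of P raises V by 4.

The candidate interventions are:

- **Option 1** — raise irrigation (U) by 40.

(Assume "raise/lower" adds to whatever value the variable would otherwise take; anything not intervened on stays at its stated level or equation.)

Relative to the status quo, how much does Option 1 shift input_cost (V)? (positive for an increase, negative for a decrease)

-240

Baseline:
  U = 119
  P = 132
  V = 118 − 6·119 + 4·132 = -68
Option 1 (U + 40):
  U = 119 + 40 = 159
  P = 132
  V = 118 − 6·159 + 4·132 = -308
Change in V: -308 − (-68) = -240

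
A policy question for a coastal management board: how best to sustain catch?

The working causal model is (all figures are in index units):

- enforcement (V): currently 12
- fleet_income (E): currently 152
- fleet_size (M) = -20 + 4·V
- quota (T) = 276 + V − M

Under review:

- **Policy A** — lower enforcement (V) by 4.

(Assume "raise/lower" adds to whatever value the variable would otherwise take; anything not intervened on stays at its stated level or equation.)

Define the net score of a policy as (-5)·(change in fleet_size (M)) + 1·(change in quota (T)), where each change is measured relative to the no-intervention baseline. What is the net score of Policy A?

92

Baseline:
  V = 12
  M = -20 + 4·12 = 28
  T = 276 + 12 − 28 = 260
Policy A (V − 4):
  V = 12 − 4 = 8
  M = -20 + 4·8 = 12
  T = 276 + 8 − 12 = 272
ΔM = 12 − 28 = -16; ΔT = 272 − 260 = 12
Score = (-5)·(-16) + 1·12 = 92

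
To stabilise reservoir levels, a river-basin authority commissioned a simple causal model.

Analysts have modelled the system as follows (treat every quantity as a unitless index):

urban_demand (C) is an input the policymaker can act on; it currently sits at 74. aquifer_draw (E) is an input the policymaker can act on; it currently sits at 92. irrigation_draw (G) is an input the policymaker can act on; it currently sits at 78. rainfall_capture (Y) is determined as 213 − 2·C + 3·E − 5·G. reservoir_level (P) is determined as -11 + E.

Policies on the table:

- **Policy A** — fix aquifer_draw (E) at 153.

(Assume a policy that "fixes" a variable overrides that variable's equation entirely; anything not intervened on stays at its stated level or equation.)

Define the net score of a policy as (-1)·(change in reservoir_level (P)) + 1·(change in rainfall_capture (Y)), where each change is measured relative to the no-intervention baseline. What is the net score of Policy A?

Baseline:
  C = 74
  E = 92
  G = 78
  Y = 213 − 2·74 + 3·92 − 5·78 = -49
  P = -11 + 92 = 81
Policy A (E := 153):
  C = 74
  E = 153
  G = 78
  Y = 213 − 2·74 + 3·153 − 5·78 = 134
  P = -11 + 153 = 142
ΔP = 142 − 81 = 61; ΔY = 134 − (-49) = 183
Score = (-1)·61 + 1·183 = 122

122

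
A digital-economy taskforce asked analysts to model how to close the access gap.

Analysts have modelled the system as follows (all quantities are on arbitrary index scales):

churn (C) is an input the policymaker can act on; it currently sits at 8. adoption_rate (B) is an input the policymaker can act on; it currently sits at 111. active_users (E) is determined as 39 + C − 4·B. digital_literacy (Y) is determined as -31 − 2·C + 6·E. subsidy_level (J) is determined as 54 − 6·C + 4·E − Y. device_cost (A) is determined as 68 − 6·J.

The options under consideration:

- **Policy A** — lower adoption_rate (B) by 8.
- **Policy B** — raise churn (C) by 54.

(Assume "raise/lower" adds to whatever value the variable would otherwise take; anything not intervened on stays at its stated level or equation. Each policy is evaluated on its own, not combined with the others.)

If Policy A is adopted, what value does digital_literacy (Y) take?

-2237

Policy A (B − 8):
  C = 8
  B = 111 − 8 = 103
  E = 39 + 8 − 4·103 = -365
  Y = -31 − 2·8 + 6·(-365) = -2237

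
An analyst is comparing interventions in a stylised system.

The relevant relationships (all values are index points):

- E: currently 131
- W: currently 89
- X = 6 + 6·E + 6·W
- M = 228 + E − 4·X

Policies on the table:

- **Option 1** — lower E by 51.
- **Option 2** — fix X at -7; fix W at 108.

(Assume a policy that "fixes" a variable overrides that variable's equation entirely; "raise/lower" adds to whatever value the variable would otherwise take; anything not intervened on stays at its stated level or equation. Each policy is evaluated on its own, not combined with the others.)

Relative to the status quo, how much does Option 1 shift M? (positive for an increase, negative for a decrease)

Baseline:
  E = 131
  W = 89
  X = 6 + 6·131 + 6·89 = 1326
  M = 228 + 131 − 4·1326 = -4945
Option 1 (E − 51):
  E = 131 − 51 = 80
  W = 89
  X = 6 + 6·80 + 6·89 = 1020
  M = 228 + 80 − 4·1020 = -3772
Change in M: -3772 − (-4945) = 1173

1173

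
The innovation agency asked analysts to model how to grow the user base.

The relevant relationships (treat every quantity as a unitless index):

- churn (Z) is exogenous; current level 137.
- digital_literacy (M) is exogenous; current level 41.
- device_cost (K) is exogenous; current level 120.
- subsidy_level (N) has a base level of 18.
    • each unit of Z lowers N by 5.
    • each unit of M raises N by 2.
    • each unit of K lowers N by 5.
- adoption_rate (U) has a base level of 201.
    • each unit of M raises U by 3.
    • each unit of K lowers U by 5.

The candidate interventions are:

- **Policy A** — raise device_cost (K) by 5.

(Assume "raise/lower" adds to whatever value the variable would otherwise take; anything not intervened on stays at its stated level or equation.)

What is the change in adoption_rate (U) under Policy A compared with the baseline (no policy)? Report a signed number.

Baseline:
  M = 41
  K = 120
  U = 201 + 3·41 − 5·120 = -276
Policy A (K + 5):
  M = 41
  K = 120 + 5 = 125
  U = 201 + 3·41 − 5·125 = -301
Change in U: -301 − (-276) = -25

-25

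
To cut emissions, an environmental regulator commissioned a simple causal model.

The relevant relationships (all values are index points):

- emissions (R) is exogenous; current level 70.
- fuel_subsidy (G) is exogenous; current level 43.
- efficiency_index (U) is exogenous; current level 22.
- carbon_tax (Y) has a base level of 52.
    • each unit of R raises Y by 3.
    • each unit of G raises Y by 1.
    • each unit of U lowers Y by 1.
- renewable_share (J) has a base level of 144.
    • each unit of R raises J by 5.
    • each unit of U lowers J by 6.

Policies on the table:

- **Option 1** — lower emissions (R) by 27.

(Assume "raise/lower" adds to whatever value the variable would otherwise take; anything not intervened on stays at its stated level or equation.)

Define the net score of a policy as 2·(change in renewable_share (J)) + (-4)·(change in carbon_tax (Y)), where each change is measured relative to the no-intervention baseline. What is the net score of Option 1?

Baseline:
  R = 70
  G = 43
  U = 22
  Y = 52 + 3·70 + 43 − 22 = 283
  J = 144 + 5·70 − 6·22 = 362
Option 1 (R − 27):
  R = 70 − 27 = 43
  G = 43
  U = 22
  Y = 52 + 3·43 + 43 − 22 = 202
  J = 144 + 5·43 − 6·22 = 227
ΔJ = 227 − 362 = -135; ΔY = 202 − 283 = -81
Score = 2·(-135) + (-4)·(-81) = 54

54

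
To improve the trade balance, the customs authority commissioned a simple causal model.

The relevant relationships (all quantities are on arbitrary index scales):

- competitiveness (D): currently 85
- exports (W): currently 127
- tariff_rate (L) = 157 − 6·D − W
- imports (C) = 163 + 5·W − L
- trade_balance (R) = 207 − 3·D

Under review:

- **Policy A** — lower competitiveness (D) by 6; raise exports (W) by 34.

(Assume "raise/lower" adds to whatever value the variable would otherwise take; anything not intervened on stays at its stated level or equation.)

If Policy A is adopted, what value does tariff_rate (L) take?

-478

Policy A (D − 6, W + 34):
  D = 85 − 6 = 79
  W = 127 + 34 = 161
  L = 157 − 6·79 − 161 = -478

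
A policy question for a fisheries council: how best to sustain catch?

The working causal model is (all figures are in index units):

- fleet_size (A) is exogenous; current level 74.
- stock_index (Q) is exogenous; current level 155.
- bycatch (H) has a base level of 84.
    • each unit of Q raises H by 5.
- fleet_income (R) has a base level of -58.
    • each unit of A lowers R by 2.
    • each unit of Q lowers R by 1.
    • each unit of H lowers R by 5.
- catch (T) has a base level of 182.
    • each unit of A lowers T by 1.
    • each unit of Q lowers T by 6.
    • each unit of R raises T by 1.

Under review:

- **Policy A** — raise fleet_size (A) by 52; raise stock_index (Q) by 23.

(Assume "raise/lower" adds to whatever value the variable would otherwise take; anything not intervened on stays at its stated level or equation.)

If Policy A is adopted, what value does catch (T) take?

-6370

Policy A (A + 52, Q + 23):
  A = 74 + 52 = 126
  Q = 155 + 23 = 178
  H = 84 + 5·178 = 974
  R = -58 − 2·126 − 178 − 5·974 = -5358
  T = 182 − 126 − 6·178 + (-5358) = -6370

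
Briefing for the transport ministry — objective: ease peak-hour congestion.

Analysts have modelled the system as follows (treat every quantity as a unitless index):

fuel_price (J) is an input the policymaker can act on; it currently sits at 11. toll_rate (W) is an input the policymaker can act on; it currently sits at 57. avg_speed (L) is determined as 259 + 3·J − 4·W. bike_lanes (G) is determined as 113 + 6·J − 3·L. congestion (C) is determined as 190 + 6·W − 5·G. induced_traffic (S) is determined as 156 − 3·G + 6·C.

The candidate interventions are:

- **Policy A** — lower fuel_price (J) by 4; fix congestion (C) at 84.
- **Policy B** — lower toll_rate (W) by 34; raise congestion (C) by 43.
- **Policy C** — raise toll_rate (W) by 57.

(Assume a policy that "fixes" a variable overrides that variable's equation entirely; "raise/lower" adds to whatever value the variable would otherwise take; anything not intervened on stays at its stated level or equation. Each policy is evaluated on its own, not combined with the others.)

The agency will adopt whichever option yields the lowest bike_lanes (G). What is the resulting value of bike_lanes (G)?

Policy A (J − 4, C := 84):
  J = 11 − 4 = 7
  W = 57
  L = 259 + 3·7 − 4·57 = 52
  G = 113 + 6·7 − 3·52 = -1
Policy B (W − 34, C + 43):
  J = 11
  W = 57 − 34 = 23
  L = 259 + 3·11 − 4·23 = 200
  G = 113 + 6·11 − 3·200 = -421
Policy C (W + 57):
  J = 11
  W = 57 + 57 = 114
  L = 259 + 3·11 − 4·114 = -164
  G = 113 + 6·11 − 3·(-164) = 671
Comparing — Policy A: G=-1, Policy B: G=-421, Policy C: G=671. Lowest is -421 (Policy B).

-421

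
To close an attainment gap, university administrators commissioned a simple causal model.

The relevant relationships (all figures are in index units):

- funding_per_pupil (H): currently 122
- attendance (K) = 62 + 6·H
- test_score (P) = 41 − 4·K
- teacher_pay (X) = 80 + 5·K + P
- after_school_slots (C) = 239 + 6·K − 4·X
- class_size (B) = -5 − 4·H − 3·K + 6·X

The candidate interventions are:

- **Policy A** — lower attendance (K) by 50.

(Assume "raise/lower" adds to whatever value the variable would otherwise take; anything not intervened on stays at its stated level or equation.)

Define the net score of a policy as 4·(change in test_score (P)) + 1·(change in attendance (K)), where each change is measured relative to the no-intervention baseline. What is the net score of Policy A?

750

Baseline:
  H = 122
  K = 62 + 6·122 = 794
  P = 41 − 4·794 = -3135
Policy A (K − 50):
  H = 122
  K = 62 + 6·122 (−50 from intervention) = 744
  P = 41 − 4·744 = -2935
ΔP = -2935 − (-3135) = 200; ΔK = 744 − 794 = -50
Score = 4·200 + 1·(-50) = 750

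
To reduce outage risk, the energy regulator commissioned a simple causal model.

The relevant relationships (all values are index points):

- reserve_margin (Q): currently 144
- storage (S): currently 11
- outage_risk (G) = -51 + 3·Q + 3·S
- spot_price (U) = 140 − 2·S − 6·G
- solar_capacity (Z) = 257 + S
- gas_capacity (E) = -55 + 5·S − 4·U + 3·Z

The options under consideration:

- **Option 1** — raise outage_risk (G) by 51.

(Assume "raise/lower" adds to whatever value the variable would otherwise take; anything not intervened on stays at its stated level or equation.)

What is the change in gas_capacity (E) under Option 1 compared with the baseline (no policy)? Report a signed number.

1224

Baseline:
  Q = 144
  S = 11
  G = -51 + 3·144 + 3·11 = 414
  U = 140 − 2·11 − 6·414 = -2366
  Z = 257 + 11 = 268
  E = -55 + 5·11 − 4·(-2366) + 3·268 = 10268
Option 1 (G + 51):
  Q = 144
  S = 11
  G = -51 + 3·144 + 3·11 (+51 from intervention) = 465
  U = 140 − 2·11 − 6·465 = -2672
  Z = 257 + 11 = 268
  E = -55 + 5·11 − 4·(-2672) + 3·268 = 11492
Change in E: 11492 − 10268 = 1224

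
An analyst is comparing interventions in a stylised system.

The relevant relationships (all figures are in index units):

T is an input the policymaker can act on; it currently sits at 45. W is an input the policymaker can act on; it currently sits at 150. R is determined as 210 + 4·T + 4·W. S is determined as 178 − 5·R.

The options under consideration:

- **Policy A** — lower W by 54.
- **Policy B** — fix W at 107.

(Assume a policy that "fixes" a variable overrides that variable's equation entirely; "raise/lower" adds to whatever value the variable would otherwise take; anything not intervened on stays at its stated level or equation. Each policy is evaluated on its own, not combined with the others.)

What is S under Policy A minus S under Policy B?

Policy A (W − 54):
  T = 45
  W = 150 − 54 = 96
  R = 210 + 4·45 + 4·96 = 774
  S = 178 − 5·774 = -3692
Policy B (W := 107):
  T = 45
  W = 107
  R = 210 + 4·45 + 4·107 = 818
  S = 178 − 5·818 = -3912
S: -3692 − (-3912) = 220

220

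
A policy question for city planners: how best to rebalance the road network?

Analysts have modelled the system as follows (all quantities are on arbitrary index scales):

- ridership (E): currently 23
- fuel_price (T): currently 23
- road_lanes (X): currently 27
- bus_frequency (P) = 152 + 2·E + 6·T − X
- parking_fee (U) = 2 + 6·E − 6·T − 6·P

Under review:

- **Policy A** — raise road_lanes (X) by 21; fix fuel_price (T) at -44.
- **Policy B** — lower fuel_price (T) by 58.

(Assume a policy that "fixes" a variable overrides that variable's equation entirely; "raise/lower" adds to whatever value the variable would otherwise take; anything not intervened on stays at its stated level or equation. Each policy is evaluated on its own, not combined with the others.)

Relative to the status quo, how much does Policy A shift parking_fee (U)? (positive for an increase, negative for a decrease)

2940

Baseline:
  E = 23
  T = 23
  X = 27
  P = 152 + 2·23 + 6·23 − 27 = 309
  U = 2 + 6·23 − 6·23 − 6·309 = -1852
Policy A (X + 21, T := -44):
  E = 23
  T = -44
  X = 27 + 21 = 48
  P = 152 + 2·23 + 6·(-44) − 48 = -114
  U = 2 + 6·23 − 6·(-44) − 6·(-114) = 1088
Change in U: 1088 − (-1852) = 2940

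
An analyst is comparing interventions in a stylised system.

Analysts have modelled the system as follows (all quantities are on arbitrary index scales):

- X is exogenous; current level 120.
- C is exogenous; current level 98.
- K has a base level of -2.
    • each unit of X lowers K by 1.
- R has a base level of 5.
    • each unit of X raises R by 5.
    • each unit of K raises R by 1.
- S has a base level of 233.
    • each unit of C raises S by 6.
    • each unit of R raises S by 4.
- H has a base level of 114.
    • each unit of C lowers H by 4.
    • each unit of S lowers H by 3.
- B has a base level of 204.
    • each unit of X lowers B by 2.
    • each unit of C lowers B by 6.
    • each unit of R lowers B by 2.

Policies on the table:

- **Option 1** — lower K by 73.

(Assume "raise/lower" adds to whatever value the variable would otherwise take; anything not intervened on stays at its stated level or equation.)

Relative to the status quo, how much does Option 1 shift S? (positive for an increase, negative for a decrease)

-292

Baseline:
  X = 120
  C = 98
  K = -2 − 120 = -122
  R = 5 + 5·120 + (-122) = 483
  S = 233 + 6·98 + 4·483 = 2753
Option 1 (K − 73):
  X = 120
  C = 98
  K = -2 − 120 (−73 from intervention) = -195
  R = 5 + 5·120 + (-195) = 410
  S = 233 + 6·98 + 4·410 = 2461
Change in S: 2461 − 2753 = -292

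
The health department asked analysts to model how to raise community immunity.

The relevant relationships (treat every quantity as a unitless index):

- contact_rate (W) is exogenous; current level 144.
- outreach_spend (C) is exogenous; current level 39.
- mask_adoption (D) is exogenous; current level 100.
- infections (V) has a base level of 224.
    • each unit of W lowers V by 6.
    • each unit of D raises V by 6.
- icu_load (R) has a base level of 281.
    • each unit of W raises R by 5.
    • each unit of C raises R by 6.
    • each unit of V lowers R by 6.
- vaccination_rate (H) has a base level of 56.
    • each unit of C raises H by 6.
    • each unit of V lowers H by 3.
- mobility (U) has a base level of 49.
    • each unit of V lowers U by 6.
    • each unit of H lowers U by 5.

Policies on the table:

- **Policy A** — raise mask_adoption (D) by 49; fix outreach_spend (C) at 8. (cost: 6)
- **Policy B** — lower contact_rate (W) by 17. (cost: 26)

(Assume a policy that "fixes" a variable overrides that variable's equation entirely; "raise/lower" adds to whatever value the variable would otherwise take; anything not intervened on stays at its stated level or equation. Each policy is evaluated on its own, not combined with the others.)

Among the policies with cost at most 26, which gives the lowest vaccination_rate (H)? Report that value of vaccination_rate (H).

-658

Policy A (D + 49, C := 8):
  W = 144
  C = 8
  D = 100 + 49 = 149
  V = 224 − 6·144 + 6·149 = 254
  H = 56 + 6·8 − 3·254 = -658
Policy B (W − 17):
  W = 144 − 17 = 127
  C = 39
  D = 100
  V = 224 − 6·127 + 6·100 = 62
  H = 56 + 6·39 − 3·62 = 104
Comparing — Policy A: H=-658, Policy B: H=104. Lowest is -658 (Policy A).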